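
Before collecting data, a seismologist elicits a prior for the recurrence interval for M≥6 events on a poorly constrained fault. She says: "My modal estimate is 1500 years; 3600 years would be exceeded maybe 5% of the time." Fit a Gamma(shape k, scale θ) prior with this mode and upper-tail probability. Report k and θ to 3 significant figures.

Gamma(k,θ) with k>1 has mode (k−1)θ, so θ = 1500/(k−1).
Need P(X < 3600) = 0.95 with θ tied to k this way. Start at k = 2, θ = 1500: P(X<3600) ≈ 0.692.
Too low — raise k to concentrate. Iterating converges to k ≈ 4.56.
Then θ = 1500/(4.56−1) ≈ 421.

k ≈ 4.56, θ ≈ 421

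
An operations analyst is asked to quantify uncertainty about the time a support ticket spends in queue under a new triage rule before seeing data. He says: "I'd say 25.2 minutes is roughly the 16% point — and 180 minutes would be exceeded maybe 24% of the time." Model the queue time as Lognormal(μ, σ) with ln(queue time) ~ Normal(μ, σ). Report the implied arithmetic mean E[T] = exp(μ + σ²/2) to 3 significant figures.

E[T] ≈ 155 minutes

If T ~ Lognormal(μ,σ) then ln T ~ Normal(μ,σ), so the p-quantile of ln T is μ + z_p·σ.
ln(25.2) = 3.227 and ln(180) = 5.193; z_{0.16} = -0.9945, z_{0.76} = 0.7063.
σ = (5.193 − 3.227)/(0.7063 − (-0.9945)) = 1.156.
μ = 3.227 − (-0.9945)·1.156 = 4.376.
E[T] = exp(μ + σ²/2) = exp(4.376 + 0.6682) = 155 minutes.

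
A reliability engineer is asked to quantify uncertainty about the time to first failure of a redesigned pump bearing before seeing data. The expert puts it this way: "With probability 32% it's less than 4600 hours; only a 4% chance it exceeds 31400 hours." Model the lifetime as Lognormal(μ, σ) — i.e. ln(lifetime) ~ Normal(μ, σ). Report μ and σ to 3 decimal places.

μ ≈ 8.839, σ ≈ 0.866

If T ~ Lognormal(μ,σ) then ln T ~ Normal(μ,σ), so the p-quantile of ln T is μ + z_p·σ.
ln(4600) = 8.434 and ln(31400) = 10.35; z_{0.32} = -0.4677, z_{0.96} = 1.751.
σ = (10.35 − 8.434)/(1.751 − (-0.4677)) = 0.866.
μ = 8.434 − (-0.4677)·0.866 = 8.839.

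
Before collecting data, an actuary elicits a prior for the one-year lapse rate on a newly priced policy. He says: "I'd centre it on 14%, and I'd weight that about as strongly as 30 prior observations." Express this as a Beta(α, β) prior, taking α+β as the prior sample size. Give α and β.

Under the effective-sample-size interpretation, Beta(α, β) has prior mean α/(α+β) and prior sample size α+β.
So α+β = 30 and α/(α+β) = 0.14, giving α = 0.14·30 = 4.2 and β = 30 − 4.2 = 25.8.

α = 4.2, β = 25.8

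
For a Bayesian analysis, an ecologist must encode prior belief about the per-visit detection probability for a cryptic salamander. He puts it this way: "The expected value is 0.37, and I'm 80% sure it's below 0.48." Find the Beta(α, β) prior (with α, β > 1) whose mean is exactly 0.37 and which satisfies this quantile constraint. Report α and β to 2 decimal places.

With mean 0.37 fixed, write α = 0.37s, β = 0.63s where s = α+β.
Need P(θ < 0.48) = 0.8 under Beta(0.37s, 0.63s). Normal approximation: (q−m)/√(m(1−m)/s) ≈ z_{0.8} = 0.842, so s ≈ 0.37·0.63·(0.842)²/(0.48−0.37)² = 13.6.
At s = 13.6: P(θ<0.48) ≈ 0.803. Adjusting to match 0.8 gives s ≈ 13.26.
So α = 0.37·13.26 ≈ 4.91, β = 0.63·13.26 ≈ 8.35.

α ≈ 4.91, β ≈ 8.35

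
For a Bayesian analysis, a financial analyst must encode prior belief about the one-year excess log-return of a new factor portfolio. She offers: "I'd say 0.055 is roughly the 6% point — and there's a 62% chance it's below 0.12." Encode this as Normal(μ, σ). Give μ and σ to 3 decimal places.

μ = 0.109, σ = 0.035

For Normal(μ,σ), the p-quantile is μ + z_p·σ. Here z_{0.06} = -1.555, z_{0.62} = 0.3055.
So 0.055 = μ − 1.555σ and 0.12 = μ + 0.3055σ.
Subtracting: σ = (0.12 − 0.055)/(0.3055 − (-1.555)) = 0.035.
Then μ = 0.055 − (-1.555)·0.035 = 0.109.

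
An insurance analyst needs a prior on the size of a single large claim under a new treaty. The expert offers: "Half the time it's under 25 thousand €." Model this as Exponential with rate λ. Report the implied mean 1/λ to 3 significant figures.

Exponential median = ln 2 / λ, so λ = ln 2 / 25.0 = 0.0277.
Mean = 1/λ = 36.1 thousand €.

mean ≈ 36.1 thousand €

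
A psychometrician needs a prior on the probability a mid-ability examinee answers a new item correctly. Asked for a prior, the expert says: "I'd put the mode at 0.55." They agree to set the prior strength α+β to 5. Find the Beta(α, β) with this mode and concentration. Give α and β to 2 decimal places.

For α,β > 1 the Beta mode is (α−1)/(α+β−2). With α+β = 5, the mode is (α−1)/3.
Set (α−1)/3 = 0.55 → α = 1 + 0.55·3 = 2.65.
β = 5 − α = 2.35.

α = 2.65, β = 2.35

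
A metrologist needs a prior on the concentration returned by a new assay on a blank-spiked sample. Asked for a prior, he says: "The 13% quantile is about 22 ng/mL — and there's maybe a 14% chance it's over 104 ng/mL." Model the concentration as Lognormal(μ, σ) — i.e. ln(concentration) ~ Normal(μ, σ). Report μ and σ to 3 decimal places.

μ ≈ 3.884, σ ≈ 0.704

If T ~ Lognormal(μ,σ) then ln T ~ Normal(μ,σ), so the p-quantile of ln T is μ + z_p·σ.
ln(22) = 3.091 and ln(104) = 4.644; z_{0.13} = -1.126, z_{0.86} = 1.08.
σ = (4.644 − 3.091)/(1.08 − (-1.126)) = 0.704.
μ = 3.091 − (-1.126)·0.704 = 3.884.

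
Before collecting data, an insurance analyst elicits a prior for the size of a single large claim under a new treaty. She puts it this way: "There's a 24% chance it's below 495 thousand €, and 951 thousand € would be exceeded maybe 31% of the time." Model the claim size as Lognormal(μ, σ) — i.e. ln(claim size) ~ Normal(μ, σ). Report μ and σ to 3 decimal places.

μ ≈ 6.588, σ ≈ 0.543

If T ~ Lognormal(μ,σ) then ln T ~ Normal(μ,σ), so the p-quantile of ln T is μ + z_p·σ.
ln(495) = 6.205 and ln(951) = 6.858; z_{0.24} = -0.7063, z_{0.69} = 0.4959.
σ = (6.858 − 6.205)/(0.4959 − (-0.7063)) = 0.543.
μ = 6.205 − (-0.7063)·0.543 = 6.588.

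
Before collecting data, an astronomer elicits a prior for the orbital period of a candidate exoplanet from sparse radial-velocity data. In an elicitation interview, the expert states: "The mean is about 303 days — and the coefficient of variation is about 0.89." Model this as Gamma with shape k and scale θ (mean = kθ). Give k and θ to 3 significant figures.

For Gamma(k, scale θ): mean = kθ, variance = kθ², so CV = 1/√k.
CV = 0.89, hence k = 1/CV² = 1.26.
Then θ = mean/k = 303/1.26 = 240.

k ≈ 1.26, θ ≈ 240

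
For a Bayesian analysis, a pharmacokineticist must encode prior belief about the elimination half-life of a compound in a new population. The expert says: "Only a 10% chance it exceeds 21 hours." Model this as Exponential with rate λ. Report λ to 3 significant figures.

λ ≈ 0.11

P(T > 21.0) = e^(−λ·21.0) = 0.1, so λ = −ln(0.1)/21.0 = 0.11.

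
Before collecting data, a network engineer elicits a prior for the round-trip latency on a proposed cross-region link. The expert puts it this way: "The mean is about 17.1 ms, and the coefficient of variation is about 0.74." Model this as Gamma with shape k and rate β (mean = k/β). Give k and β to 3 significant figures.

For Gamma(k, rate β): mean = k/β, variance = k/β², so CV = 1/√k.
CV = 0.74, hence k = 1/CV² = 1.83.
Then β = k/mean = 1.83/17.1 = 0.107.

k ≈ 1.83, β ≈ 0.107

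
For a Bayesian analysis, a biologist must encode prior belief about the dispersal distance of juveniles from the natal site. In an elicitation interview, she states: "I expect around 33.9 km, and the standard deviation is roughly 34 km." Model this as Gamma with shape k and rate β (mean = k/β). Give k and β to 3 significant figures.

k ≈ 0.994, β ≈ 0.0293

For Gamma(k, rate β): mean = k/β, variance = k/β², so CV = 1/√k.
CV = SD/mean = 34/33.9 = 1.003, hence k = 1/CV² = 0.994.
Then β = k/mean = 0.994/33.9 = 0.0293.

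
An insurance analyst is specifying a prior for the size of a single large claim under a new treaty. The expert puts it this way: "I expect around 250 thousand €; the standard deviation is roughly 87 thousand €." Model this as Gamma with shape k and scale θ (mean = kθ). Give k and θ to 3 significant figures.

For Gamma(k, scale θ): mean = kθ, variance = kθ², so CV = 1/√k.
CV = SD/mean = 87/250 = 0.348, hence k = 1/CV² = 8.26.
Then θ = mean/k = 250/8.26 = 30.3.

k ≈ 8.26, θ ≈ 30.3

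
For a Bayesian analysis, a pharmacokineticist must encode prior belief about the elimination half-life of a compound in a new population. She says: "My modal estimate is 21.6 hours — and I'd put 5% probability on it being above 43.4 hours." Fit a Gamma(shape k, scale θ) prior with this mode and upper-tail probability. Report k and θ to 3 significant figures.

k ≈ 6.69, θ ≈ 3.8

Gamma(k,θ) with k>1 has mode (k−1)θ, so θ = 21.6/(k−1).
Need P(X < 43.4) = 0.95 with θ tied to k this way. Start at k = 2, θ = 21.6: P(X<43.4) ≈ 0.596.
Too low — raise k to concentrate. Iterating converges to k ≈ 6.69.
Then θ = 21.6/(6.69−1) ≈ 3.8.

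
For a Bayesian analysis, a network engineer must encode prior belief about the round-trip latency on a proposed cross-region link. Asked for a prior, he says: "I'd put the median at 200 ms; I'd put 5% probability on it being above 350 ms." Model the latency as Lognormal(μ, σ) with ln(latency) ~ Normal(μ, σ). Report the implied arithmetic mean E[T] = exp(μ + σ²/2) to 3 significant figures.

If T ~ Lognormal(μ,σ) then ln T ~ Normal(μ,σ), so the p-quantile of ln T is μ + z_p·σ.
ln(200) = 5.298 and ln(350) = 5.858; z_{0.5} = 0, z_{0.95} = 1.645.
σ = (5.858 − 5.298)/(1.645 − (0)) = 0.340.
μ = 5.298 − (0)·0.340 = 5.298.
E[T] = exp(μ + σ²/2) = exp(5.298 + 0.0579) = 212 ms.

E[T] ≈ 212 ms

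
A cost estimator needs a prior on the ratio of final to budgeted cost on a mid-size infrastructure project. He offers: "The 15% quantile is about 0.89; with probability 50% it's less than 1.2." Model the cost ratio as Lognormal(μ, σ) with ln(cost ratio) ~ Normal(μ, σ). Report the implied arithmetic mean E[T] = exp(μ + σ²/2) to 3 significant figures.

If T ~ Lognormal(μ,σ) then ln T ~ Normal(μ,σ), so the p-quantile of ln T is μ + z_p·σ.
ln(0.89) = -0.1165 and ln(1.2) = 0.1823; z_{0.15} = -1.036, z_{0.5} = 0.
σ = (0.1823 − -0.1165)/(0 − (-1.036)) = 0.288.
μ = -0.1165 − (-1.036)·0.288 = 0.182.
E[T] = exp(μ + σ²/2) = exp(0.182 + 0.0416) = 1.25.

E[T] ≈ 1.25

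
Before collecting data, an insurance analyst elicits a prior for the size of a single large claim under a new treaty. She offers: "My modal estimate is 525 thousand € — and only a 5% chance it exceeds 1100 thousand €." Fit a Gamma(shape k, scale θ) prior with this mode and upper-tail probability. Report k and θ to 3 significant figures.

k ≈ 6.05, θ ≈ 104

Gamma(k,θ) with k>1 has mode (k−1)θ, so θ = 525/(k−1).
Need P(X < 1100) = 0.95 with θ tied to k this way. Start at k = 2, θ = 525: P(X<1100) ≈ 0.619.
Too low — raise k to concentrate. Iterating converges to k ≈ 6.05.
Then θ = 525/(6.05−1) ≈ 104.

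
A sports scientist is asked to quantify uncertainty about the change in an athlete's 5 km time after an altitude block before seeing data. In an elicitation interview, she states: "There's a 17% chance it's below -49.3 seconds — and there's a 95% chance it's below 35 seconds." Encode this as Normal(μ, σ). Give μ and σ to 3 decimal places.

μ = -18.351, σ = 32.435

The p-quantile of Normal(μ,σ) is μ + z_p·σ, with z_{0.17} = -0.9542 and z_{0.95} = 1.645.
Eliminate σ: μ = (z₂·x₁ − z₁·x₂)/(z₂ − z₁) = (1.645·-49.3 − (-0.9542)·35)/2.599 = -18.351.
Then σ = (x₂ − x₁)/(z₂ − z₁) = (35 − -49.3)/2.599 = 32.435.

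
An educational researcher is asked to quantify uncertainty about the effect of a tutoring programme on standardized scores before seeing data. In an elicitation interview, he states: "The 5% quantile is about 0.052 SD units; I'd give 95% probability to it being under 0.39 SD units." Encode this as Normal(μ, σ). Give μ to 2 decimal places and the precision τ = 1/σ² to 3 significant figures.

The p-quantile of Normal(μ,σ) is μ + z_p·σ, with z_{0.05} = -1.645 and z_{0.95} = 1.645.
Eliminate σ: μ = (z₂·x₁ − z₁·x₂)/(z₂ − z₁) = (1.645·0.052 − (-1.645)·0.39)/3.29 = 0.22.
Then σ = (x₂ − x₁)/(z₂ − z₁) = (0.39 − 0.052)/3.29 = 0.10.
Precision τ = 1/σ² = 1/0.1027² = 94.7.

μ = 0.22, τ = 94.7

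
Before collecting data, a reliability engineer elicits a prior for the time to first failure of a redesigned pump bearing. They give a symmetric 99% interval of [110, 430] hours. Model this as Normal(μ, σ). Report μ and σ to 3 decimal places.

μ = 270.000, σ = 62.116

A symmetric 99% interval runs μ ± z·σ with z = 2.576.
Half-width = 160, so σ = 160/2.576 = 62.116.
μ is the interval midpoint, 270.000.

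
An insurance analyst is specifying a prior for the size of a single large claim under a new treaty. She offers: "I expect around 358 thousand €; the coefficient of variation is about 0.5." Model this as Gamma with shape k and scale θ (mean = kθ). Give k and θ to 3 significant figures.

For Gamma(k, scale θ): mean = kθ, variance = kθ², so CV = 1/√k.
CV = 0.5, hence k = 1/CV² = 4.
Then θ = mean/k = 358/4 = 89.5.

k ≈ 4, θ ≈ 89.5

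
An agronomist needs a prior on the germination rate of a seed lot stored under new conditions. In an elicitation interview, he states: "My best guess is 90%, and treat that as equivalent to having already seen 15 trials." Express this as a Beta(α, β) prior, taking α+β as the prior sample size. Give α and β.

Under the effective-sample-size interpretation, Beta(α, β) has prior mean α/(α+β) and prior sample size α+β.
So α+β = 15 and α/(α+β) = 0.9, giving α = 0.9·15 = 13.5 and β = 15 − 13.5 = 1.5.

α = 13.5, β = 1.5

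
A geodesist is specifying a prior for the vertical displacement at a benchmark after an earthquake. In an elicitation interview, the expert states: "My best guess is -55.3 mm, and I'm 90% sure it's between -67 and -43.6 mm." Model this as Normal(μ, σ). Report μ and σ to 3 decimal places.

μ = -55.300, σ = 7.113

A symmetric 90% interval runs μ ± z·σ with z = 1.645.
Half-width = 11.7, so σ = 11.7/1.645 = 7.113.
μ is the stated best guess, -55.300.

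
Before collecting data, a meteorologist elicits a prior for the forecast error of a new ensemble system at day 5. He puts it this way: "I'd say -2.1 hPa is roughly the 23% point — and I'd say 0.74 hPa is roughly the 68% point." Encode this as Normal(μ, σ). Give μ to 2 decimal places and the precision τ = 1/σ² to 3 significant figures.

The p-quantile of Normal(μ,σ) is μ + z_p·σ, with z_{0.23} = -0.7388 and z_{0.68} = 0.4677.
Eliminate σ: μ = (z₂·x₁ − z₁·x₂)/(z₂ − z₁) = (0.4677·-2.1 − (-0.7388)·0.74)/1.207 = -0.36.
Then σ = (x₂ − x₁)/(z₂ − z₁) = (0.74 − -2.1)/1.207 = 2.35.
Precision τ = 1/σ² = 1/2.354² = 0.18.

μ = -0.36, τ = 0.18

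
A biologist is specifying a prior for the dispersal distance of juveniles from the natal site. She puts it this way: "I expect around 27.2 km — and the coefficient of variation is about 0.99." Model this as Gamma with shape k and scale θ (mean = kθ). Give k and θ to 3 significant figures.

k ≈ 1.02, θ ≈ 26.7

For Gamma(k, scale θ): mean = kθ, variance = kθ², so CV = 1/√k.
CV = 0.99, hence k = 1/CV² = 1.02.
Then θ = mean/k = 27.2/1.02 = 26.7.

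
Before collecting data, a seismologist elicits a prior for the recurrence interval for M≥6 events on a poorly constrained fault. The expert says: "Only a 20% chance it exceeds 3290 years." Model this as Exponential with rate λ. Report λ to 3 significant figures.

λ ≈ 0.000489

P(T > 3290.0) = e^(−λ·3290.0) = 0.2, so λ = −ln(0.2)/3290.0 = 0.000489.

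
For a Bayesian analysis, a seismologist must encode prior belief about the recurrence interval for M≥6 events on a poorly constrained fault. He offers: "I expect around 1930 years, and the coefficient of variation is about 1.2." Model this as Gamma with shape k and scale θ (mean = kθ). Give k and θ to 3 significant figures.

For Gamma(k, scale θ): mean = kθ, variance = kθ², so CV = 1/√k.
CV = 1.2, hence k = 1/CV² = 0.694.
Then θ = mean/k = 1930/0.694 = 2780.

k ≈ 0.694, θ ≈ 2780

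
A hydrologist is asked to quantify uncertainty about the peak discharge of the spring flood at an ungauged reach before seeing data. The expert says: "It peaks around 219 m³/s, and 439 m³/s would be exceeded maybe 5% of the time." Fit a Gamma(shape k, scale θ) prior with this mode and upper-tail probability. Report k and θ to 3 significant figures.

Gamma(k,θ) with k>1 has mode (k−1)θ, so θ = 219/(k−1).
Need P(X < 439) = 0.95 with θ tied to k this way. Start at k = 2, θ = 219: P(X<439) ≈ 0.595.
Too low — raise k to concentrate. Iterating converges to k ≈ 6.73.
Then θ = 219/(6.73−1) ≈ 38.2.

k ≈ 6.73, θ ≈ 38.2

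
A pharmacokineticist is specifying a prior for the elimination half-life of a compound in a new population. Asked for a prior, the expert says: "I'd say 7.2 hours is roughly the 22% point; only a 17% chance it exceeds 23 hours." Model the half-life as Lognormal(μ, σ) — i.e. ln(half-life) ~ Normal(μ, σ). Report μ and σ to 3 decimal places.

μ ≈ 2.494, σ ≈ 0.673

If T ~ Lognormal(μ,σ) then ln T ~ Normal(μ,σ), so the p-quantile of ln T is μ + z_p·σ.
ln(7.2) = 1.974 and ln(23) = 3.135; z_{0.22} = -0.7722, z_{0.83} = 0.9542.
σ = (3.135 − 1.974)/(0.9542 − (-0.7722)) = 0.673.
μ = 1.974 − (-0.7722)·0.673 = 2.494.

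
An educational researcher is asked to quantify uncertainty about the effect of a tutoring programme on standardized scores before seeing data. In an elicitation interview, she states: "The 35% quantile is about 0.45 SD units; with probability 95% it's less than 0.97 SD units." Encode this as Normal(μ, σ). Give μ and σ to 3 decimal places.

The p-quantile of Normal(μ,σ) is μ + z_p·σ, with z_{0.35} = -0.3853 and z_{0.95} = 1.645.
Eliminate σ: μ = (z₂·x₁ − z₁·x₂)/(z₂ − z₁) = (1.645·0.45 − (-0.3853)·0.97)/2.03 = 0.549.
Then σ = (x₂ − x₁)/(z₂ − z₁) = (0.97 − 0.45)/2.03 = 0.256.

μ = 0.549, σ = 0.256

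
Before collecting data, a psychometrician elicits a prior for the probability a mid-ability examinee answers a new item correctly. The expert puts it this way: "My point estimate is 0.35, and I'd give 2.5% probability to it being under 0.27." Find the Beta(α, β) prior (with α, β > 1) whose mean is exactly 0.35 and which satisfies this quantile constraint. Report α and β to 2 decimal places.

α ≈ 44.72, β ≈ 83.05

With mean 0.35 fixed, write α = 0.35s, β = 0.65s where s = α+β.
Need P(θ < 0.27) = 0.025 under Beta(0.35s, 0.65s). Normal approximation: (q−m)/√(m(1−m)/s) ≈ z_{0.025} = -1.96, so s ≈ 0.35·0.65·(-1.96)²/(0.27−0.35)² = 136.6.
At s = 136.6: P(θ<0.27) ≈ 0.021. Adjusting to match 0.025 gives s ≈ 127.76.
So α = 0.35·127.76 ≈ 44.72, β = 0.65·127.76 ≈ 83.05.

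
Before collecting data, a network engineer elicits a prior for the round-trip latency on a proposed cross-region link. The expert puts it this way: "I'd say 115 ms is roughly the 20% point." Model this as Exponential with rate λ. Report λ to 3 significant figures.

λ ≈ 0.00194

P(T < 115.0) = 1 − e^(−λ·115.0) = 0.2, so λ = −ln(1−0.2)/115.0 = −ln(0.8)/115.0 = 0.00194.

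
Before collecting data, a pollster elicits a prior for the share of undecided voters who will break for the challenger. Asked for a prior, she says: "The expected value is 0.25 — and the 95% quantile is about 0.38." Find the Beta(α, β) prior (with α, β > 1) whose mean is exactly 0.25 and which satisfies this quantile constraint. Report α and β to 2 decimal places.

α ≈ 8.31, β ≈ 24.94

With mean 0.25 fixed, write α = 0.25s, β = 0.75s where s = α+β.
Need P(θ < 0.38) = 0.95 under Beta(0.25s, 0.75s). Normal approximation: (q−m)/√(m(1−m)/s) ≈ z_{0.95} = 1.64, so s ≈ 0.25·0.75·(1.64)²/(0.38−0.25)² = 30.0.
At s = 30.0: P(θ<0.38) ≈ 0.942. Adjusting to match 0.95 gives s ≈ 33.25.
So α = 0.25·33.25 ≈ 8.31, β = 0.75·33.25 ≈ 24.94.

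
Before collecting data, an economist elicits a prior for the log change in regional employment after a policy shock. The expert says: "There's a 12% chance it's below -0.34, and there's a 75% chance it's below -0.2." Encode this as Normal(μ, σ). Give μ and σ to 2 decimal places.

The p-quantile of Normal(μ,σ) is μ + z_p·σ, with z_{0.12} = -1.175 and z_{0.75} = 0.6745.
Eliminate σ: μ = (z₂·x₁ − z₁·x₂)/(z₂ − z₁) = (0.6745·-0.34 − (-1.175)·-0.2)/1.849 = -0.25.
Then σ = (x₂ − x₁)/(z₂ − z₁) = (-0.2 − -0.34)/1.849 = 0.08.

μ = -0.25, σ = 0.08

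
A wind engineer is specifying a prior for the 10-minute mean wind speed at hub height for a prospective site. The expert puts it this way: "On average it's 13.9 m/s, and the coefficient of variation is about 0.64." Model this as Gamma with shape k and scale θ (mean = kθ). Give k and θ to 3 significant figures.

k ≈ 2.44, θ ≈ 5.69

For Gamma(k, scale θ): mean = kθ, variance = kθ², so CV = 1/√k.
CV = 0.64, hence k = 1/CV² = 2.44.
Then θ = mean/k = 13.9/2.44 = 5.69.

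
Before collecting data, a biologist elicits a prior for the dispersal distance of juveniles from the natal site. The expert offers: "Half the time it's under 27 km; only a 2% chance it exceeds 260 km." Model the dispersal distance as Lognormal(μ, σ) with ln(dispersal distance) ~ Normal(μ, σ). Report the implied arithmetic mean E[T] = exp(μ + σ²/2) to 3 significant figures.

E[T] ≈ 49.6 km

If T ~ Lognormal(μ,σ) then ln T ~ Normal(μ,σ), so the p-quantile of ln T is μ + z_p·σ.
ln(27) = 3.296 and ln(260) = 5.561; z_{0.5} = 0, z_{0.98} = 2.054.
σ = (5.561 − 3.296)/(2.054 − (0)) = 1.103.
μ = 3.296 − (0)·1.103 = 3.296.
E[T] = exp(μ + σ²/2) = exp(3.296 + 0.6081) = 49.6 km.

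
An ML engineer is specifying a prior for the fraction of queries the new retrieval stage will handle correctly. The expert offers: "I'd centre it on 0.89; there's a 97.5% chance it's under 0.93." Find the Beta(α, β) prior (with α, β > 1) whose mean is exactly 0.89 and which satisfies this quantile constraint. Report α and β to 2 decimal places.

α ≈ 172.14, β ≈ 21.28

With mean 0.89 fixed, write α = 0.89s, β = 0.11s where s = α+β.
Need P(θ < 0.93) = 0.975 under Beta(0.89s, 0.11s). Normal approximation: (q−m)/√(m(1−m)/s) ≈ z_{0.975} = 1.96, so s ≈ 0.89·0.11·(1.96)²/(0.93−0.89)² = 235.0.
At s = 235.0: P(θ<0.93) ≈ 0.985. Adjusting to match 0.975 gives s ≈ 193.42.
So α = 0.89·193.42 ≈ 172.14, β = 0.11·193.42 ≈ 21.28.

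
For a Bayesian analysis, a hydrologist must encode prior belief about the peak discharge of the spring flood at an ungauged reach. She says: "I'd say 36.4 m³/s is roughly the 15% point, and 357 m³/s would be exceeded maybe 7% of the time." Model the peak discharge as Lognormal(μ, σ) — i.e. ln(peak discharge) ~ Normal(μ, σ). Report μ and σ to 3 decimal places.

If T ~ Lognormal(μ,σ) then ln T ~ Normal(μ,σ), so the p-quantile of ln T is μ + z_p·σ.
ln(36.4) = 3.595 and ln(357) = 5.878; z_{0.15} = -1.036, z_{0.93} = 1.476.
σ = (5.878 − 3.595)/(1.476 − (-1.036)) = 0.909.
μ = 3.595 − (-1.036)·0.909 = 4.537.

μ ≈ 4.537, σ ≈ 0.909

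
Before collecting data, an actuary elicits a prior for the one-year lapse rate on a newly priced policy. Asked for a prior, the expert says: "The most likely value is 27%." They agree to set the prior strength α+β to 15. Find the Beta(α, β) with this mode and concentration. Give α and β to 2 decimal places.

α = 4.51, β = 10.49

For α,β > 1 the Beta mode is (α−1)/(α+β−2). With α+β = 15, the mode is (α−1)/13.
Set (α−1)/13 = 0.27 → α = 1 + 0.27·13 = 4.51.
β = 15 − α = 10.49.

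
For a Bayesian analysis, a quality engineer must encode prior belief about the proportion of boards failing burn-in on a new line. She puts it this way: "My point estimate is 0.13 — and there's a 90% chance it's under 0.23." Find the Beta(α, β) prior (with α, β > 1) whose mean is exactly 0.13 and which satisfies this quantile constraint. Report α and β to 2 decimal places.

With mean 0.13 fixed, write α = 0.13s, β = 0.87s where s = α+β.
Need P(θ < 0.23) = 0.9 under Beta(0.13s, 0.87s). Normal approximation: (q−m)/√(m(1−m)/s) ≈ z_{0.9} = 1.28, so s ≈ 0.13·0.87·(1.28)²/(0.23−0.13)² = 18.6.
At s = 18.6: P(θ<0.23) ≈ 0.893. Adjusting to match 0.9 gives s ≈ 20.20.
So α = 0.13·20.20 ≈ 2.63, β = 0.87·20.20 ≈ 17.57.

α ≈ 2.63, β ≈ 17.57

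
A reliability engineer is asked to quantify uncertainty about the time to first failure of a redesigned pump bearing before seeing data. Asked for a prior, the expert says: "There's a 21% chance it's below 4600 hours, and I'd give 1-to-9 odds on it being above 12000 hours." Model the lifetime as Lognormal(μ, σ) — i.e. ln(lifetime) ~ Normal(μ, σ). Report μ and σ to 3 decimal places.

μ ≈ 8.804, σ ≈ 0.459

If T ~ Lognormal(μ,σ) then ln T ~ Normal(μ,σ), so the p-quantile of ln T is μ + z_p·σ.
ln(4600) = 8.434 and ln(12000) = 9.393; z_{0.21} = -0.8064, z_{0.9} = 1.282.
σ = (9.393 − 8.434)/(1.282 − (-0.8064)) = 0.459.
μ = 8.434 − (-0.8064)·0.459 = 8.804.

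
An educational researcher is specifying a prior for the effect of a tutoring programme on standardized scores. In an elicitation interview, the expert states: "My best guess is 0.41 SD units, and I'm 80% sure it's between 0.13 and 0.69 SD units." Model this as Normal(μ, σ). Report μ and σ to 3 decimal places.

A symmetric 80% interval runs μ ± z·σ with z = 1.282.
Half-width = 0.28, so σ = 0.28/1.282 = 0.218.
μ is the stated best guess, 0.410.

μ = 0.410, σ = 0.218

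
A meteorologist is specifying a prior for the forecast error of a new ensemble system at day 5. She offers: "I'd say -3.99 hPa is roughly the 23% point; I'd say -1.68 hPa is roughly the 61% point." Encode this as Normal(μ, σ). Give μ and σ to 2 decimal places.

For Normal(μ,σ), the p-quantile is μ + z_p·σ. Here z_{0.23} = -0.7388, z_{0.61} = 0.2793.
So -3.99 = μ − 0.7388σ and -1.68 = μ + 0.2793σ.
Subtracting: σ = (-1.68 − -3.99)/(0.2793 − (-0.7388)) = 2.27.
Then μ = -3.99 − (-0.7388)·2.27 = -2.31.

μ = -2.31, σ = 2.27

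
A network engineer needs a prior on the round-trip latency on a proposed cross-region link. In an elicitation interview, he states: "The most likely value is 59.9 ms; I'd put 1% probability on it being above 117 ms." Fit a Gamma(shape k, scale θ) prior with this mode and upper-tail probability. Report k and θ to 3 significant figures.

k ≈ 12, θ ≈ 5.44

Gamma(k,θ) with k>1 has mode (k−1)θ, so θ = 59.9/(k−1).
Need P(X < 117) = 0.99 with θ tied to k this way. Start at k = 2, θ = 59.9: P(X<117) ≈ 0.581.
Too low — raise k to concentrate. Iterating converges to k ≈ 12.
Then θ = 59.9/(12−1) ≈ 5.44.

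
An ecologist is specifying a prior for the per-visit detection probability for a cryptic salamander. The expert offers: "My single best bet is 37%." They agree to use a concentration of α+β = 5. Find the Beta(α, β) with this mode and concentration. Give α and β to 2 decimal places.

α = 2.11, β = 2.89

For α,β > 1 the Beta mode is (α−1)/(α+β−2). With α+β = 5, the mode is (α−1)/3.
Set (α−1)/3 = 0.37 → α = 1 + 0.37·3 = 2.11.
β = 5 − α = 2.89.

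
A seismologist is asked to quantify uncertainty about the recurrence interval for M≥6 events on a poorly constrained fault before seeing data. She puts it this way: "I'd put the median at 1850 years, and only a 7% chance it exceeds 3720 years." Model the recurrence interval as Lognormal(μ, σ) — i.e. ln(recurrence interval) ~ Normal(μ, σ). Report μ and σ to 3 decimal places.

If T ~ Lognormal(μ,σ) then ln T ~ Normal(μ,σ), so the p-quantile of ln T is μ + z_p·σ.
ln(1850) = 7.523 and ln(3720) = 8.221; z_{0.5} = 0, z_{0.93} = 1.476.
σ = (8.221 − 7.523)/(1.476 − (0)) = 0.473.
μ = 7.523 − (0)·0.473 = 7.523.

μ ≈ 7.523, σ ≈ 0.473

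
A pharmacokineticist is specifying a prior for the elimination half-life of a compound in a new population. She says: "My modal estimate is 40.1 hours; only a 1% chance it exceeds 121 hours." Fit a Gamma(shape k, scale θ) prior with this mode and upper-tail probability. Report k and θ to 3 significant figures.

Gamma(k,θ) with k>1 has mode (k−1)θ, so θ = 40.1/(k−1).
Need P(X < 121) = 0.99 with θ tied to k this way. Start at k = 2, θ = 40.1: P(X<121) ≈ 0.803.
Too low — raise k to concentrate. Iterating converges to k ≈ 4.69.
Then θ = 40.1/(4.69−1) ≈ 10.9.

k ≈ 4.69, θ ≈ 10.9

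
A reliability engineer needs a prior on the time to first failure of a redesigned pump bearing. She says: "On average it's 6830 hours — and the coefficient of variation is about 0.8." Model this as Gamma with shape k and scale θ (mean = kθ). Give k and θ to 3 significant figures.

k ≈ 1.56, θ ≈ 4370

For Gamma(k, scale θ): mean = kθ, variance = kθ², so CV = 1/√k.
CV = 0.8, hence k = 1/CV² = 1.56.
Then θ = mean/k = 6830/1.56 = 4370.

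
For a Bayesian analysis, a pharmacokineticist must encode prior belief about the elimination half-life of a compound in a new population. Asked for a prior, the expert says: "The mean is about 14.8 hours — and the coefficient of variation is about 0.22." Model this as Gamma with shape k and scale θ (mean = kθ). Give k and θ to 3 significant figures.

For Gamma(k, scale θ): mean = kθ, variance = kθ², so CV = 1/√k.
CV = 0.22, hence k = 1/CV² = 20.7.
Then θ = mean/k = 14.8/20.7 = 0.716.

k ≈ 20.7, θ ≈ 0.716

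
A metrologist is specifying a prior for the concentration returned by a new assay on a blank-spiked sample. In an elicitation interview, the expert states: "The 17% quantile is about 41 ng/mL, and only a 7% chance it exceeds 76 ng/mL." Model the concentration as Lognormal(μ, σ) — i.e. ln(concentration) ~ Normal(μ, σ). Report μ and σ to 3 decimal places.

μ ≈ 3.956, σ ≈ 0.254

If T ~ Lognormal(μ,σ) then ln T ~ Normal(μ,σ), so the p-quantile of ln T is μ + z_p·σ.
ln(41) = 3.714 and ln(76) = 4.331; z_{0.17} = -0.9542, z_{0.93} = 1.476.
σ = (4.331 − 3.714)/(1.476 − (-0.9542)) = 0.254.
μ = 3.714 − (-0.9542)·0.254 = 3.956.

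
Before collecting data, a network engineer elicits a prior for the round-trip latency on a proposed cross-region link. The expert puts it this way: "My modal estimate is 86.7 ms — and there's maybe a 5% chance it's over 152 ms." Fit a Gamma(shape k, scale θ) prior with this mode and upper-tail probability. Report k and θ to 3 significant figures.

Gamma(k,θ) with k>1 has mode (k−1)θ, so θ = 86.7/(k−1).
Need P(X < 152) = 0.95 with θ tied to k this way. Start at k = 2, θ = 86.7: P(X<152) ≈ 0.523.
Too low — raise k to concentrate. Iterating converges to k ≈ 9.85.
Then θ = 86.7/(9.85−1) ≈ 9.8.

k ≈ 9.85, θ ≈ 9.8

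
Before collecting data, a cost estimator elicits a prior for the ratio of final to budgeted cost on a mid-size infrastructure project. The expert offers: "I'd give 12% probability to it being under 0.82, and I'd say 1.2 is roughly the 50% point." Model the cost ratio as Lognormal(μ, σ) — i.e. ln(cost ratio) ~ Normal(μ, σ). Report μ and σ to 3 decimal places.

μ ≈ 0.182, σ ≈ 0.324

If T ~ Lognormal(μ,σ) then ln T ~ Normal(μ,σ), so the p-quantile of ln T is μ + z_p·σ.
ln(0.82) = -0.1985 and ln(1.2) = 0.1823; z_{0.12} = -1.175, z_{0.5} = 0.
σ = (0.1823 − -0.1985)/(0 − (-1.175)) = 0.324.
μ = -0.1985 − (-1.175)·0.324 = 0.182.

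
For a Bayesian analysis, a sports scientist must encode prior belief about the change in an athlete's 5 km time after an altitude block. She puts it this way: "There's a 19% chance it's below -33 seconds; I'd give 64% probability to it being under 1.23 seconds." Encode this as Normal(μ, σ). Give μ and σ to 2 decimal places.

μ = -8.69, σ = 27.69

The p-quantile of Normal(μ,σ) is μ + z_p·σ, with z_{0.19} = -0.8779 and z_{0.64} = 0.3585.
Eliminate σ: μ = (z₂·x₁ − z₁·x₂)/(z₂ − z₁) = (0.3585·-33 − (-0.8779)·1.23)/1.236 = -8.69.
Then σ = (x₂ − x₁)/(z₂ − z₁) = (1.23 − -33)/1.236 = 27.69.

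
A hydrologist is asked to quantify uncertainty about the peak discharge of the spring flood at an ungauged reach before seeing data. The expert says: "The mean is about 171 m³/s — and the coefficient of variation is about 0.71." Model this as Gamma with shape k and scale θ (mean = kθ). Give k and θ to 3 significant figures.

k ≈ 1.98, θ ≈ 86.2

For Gamma(k, scale θ): mean = kθ, variance = kθ², so CV = 1/√k.
CV = 0.71, hence k = 1/CV² = 1.98.
Then θ = mean/k = 171/1.98 = 86.2.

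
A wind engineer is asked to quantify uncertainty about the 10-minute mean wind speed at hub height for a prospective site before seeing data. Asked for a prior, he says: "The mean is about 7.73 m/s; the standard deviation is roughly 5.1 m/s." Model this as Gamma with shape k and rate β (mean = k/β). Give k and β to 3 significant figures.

For Gamma(k, rate β): mean = k/β, variance = k/β², so CV = 1/√k.
CV = SD/mean = 5.1/7.73 = 0.6598, hence k = 1/CV² = 2.3.
Then β = k/mean = 2.3/7.73 = 0.297.

k ≈ 2.3, β ≈ 0.297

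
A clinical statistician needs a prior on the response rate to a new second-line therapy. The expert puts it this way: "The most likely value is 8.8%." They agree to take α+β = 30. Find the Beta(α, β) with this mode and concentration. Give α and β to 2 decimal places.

α = 3.46, β = 26.54

For α,β > 1 the Beta mode is (α−1)/(α+β−2). With α+β = 30, the mode is (α−1)/28.
Set (α−1)/28 = 0.088 → α = 1 + 0.088·28 = 3.46.
β = 30 − α = 26.54.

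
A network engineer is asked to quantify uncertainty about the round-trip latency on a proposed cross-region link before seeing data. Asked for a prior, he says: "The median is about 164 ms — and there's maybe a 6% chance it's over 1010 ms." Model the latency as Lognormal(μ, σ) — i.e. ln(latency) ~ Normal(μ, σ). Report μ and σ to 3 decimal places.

μ ≈ 5.100, σ ≈ 1.169

If T ~ Lognormal(μ,σ) then ln T ~ Normal(μ,σ), so the p-quantile of ln T is μ + z_p·σ.
ln(164) = 5.1 and ln(1010) = 6.918; z_{0.5} = 0, z_{0.94} = 1.555.
σ = (6.918 − 5.1)/(1.555 − (0)) = 1.169.
μ = 5.1 − (0)·1.169 = 5.100.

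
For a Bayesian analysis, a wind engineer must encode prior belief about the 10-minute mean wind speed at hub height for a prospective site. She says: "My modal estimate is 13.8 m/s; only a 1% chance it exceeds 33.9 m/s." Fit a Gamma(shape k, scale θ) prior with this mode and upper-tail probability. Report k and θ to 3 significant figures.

k ≈ 6.83, θ ≈ 2.37

Gamma(k,θ) with k>1 has mode (k−1)θ, so θ = 13.8/(k−1).
Need P(X < 33.9) = 0.99 with θ tied to k this way. Start at k = 2, θ = 13.8: P(X<33.9) ≈ 0.704.
Too low — raise k to concentrate. Iterating converges to k ≈ 6.83.
Then θ = 13.8/(6.83−1) ≈ 2.37.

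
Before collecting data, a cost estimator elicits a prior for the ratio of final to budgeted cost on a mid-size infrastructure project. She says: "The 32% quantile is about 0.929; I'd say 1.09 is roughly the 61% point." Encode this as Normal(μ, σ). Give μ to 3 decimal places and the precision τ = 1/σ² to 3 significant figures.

μ = 1.030, τ = 21.5

For Normal(μ,σ), the p-quantile is μ + z_p·σ. Here z_{0.32} = -0.4677, z_{0.61} = 0.2793.
So 0.929 = μ − 0.4677σ and 1.09 = μ + 0.2793σ.
Subtracting: σ = (1.09 − 0.929)/(0.2793 − (-0.4677)) = 0.216.
Then μ = 0.929 − (-0.4677)·0.216 = 1.030.
Precision τ = 1/σ² = 1/0.2155² = 21.5.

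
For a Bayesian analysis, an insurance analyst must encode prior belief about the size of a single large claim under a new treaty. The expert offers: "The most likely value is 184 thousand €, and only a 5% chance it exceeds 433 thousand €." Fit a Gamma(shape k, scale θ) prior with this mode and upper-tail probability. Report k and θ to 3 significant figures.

Gamma(k,θ) with k>1 has mode (k−1)θ, so θ = 184/(k−1).
Need P(X < 433) = 0.95 with θ tied to k this way. Start at k = 2, θ = 184: P(X<433) ≈ 0.681.
Too low — raise k to concentrate. Iterating converges to k ≈ 4.73.
Then θ = 184/(4.73−1) ≈ 49.3.

k ≈ 4.73, θ ≈ 49.3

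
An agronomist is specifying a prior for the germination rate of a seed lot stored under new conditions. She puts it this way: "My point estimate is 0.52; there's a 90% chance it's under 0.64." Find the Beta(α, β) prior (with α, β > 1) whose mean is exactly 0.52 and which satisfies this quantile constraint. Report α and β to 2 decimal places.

α ≈ 14.55, β ≈ 13.43

With mean 0.52 fixed, write α = 0.52s, β = 0.48s where s = α+β.
Need P(θ < 0.64) = 0.9 under Beta(0.52s, 0.48s). Normal approximation: (q−m)/√(m(1−m)/s) ≈ z_{0.9} = 1.28, so s ≈ 0.52·0.48·(1.28)²/(0.64−0.52)² = 28.5.
At s = 28.5: P(θ<0.64) ≈ 0.902. Adjusting to match 0.9 gives s ≈ 27.98.
So α = 0.52·27.98 ≈ 14.55, β = 0.48·27.98 ≈ 13.43.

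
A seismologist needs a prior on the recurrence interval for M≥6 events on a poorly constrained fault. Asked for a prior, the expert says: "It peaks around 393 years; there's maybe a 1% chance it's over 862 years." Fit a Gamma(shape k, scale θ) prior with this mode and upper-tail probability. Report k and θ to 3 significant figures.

k ≈ 8.82, θ ≈ 50.3

Gamma(k,θ) with k>1 has mode (k−1)θ, so θ = 393/(k−1).
Need P(X < 862) = 0.99 with θ tied to k this way. Start at k = 2, θ = 393: P(X<862) ≈ 0.644.
Too low — raise k to concentrate. Iterating converges to k ≈ 8.82.
Then θ = 393/(8.82−1) ≈ 50.3.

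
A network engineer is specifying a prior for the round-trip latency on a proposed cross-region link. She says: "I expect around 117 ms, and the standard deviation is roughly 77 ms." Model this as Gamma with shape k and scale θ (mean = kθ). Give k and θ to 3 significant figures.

k ≈ 2.31, θ ≈ 50.7

For Gamma(k, scale θ): mean = kθ, variance = kθ², so CV = 1/√k.
CV = SD/mean = 77/117 = 0.6581, hence k = 1/CV² = 2.31.
Then θ = mean/k = 117/2.31 = 50.7.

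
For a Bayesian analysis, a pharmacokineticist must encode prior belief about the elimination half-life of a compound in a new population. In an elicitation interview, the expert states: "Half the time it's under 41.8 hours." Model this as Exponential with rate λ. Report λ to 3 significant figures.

Exponential median = ln 2 / λ, so λ = ln 2 / 41.8 = 0.0166.

λ ≈ 0.0166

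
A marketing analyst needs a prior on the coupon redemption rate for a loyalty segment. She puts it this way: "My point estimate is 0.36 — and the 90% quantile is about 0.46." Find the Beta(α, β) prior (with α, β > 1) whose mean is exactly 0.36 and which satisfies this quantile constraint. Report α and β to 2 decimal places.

With mean 0.36 fixed, write α = 0.36s, β = 0.64s where s = α+β.
Need P(θ < 0.46) = 0.9 under Beta(0.36s, 0.64s). Normal approximation: (q−m)/√(m(1−m)/s) ≈ z_{0.9} = 1.28, so s ≈ 0.36·0.64·(1.28)²/(0.46−0.36)² = 37.8.
At s = 37.8: P(θ<0.46) ≈ 0.898. Adjusting to match 0.9 gives s ≈ 38.65.
So α = 0.36·38.65 ≈ 13.91, β = 0.64·38.65 ≈ 24.74.

α ≈ 13.91, β ≈ 24.74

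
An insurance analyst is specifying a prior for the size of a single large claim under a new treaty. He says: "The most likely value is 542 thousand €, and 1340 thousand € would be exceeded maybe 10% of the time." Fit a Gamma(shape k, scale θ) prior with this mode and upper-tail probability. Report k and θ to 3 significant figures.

Gamma(k,θ) with k>1 has mode (k−1)θ, so θ = 542/(k−1).
Need P(X < 1340) = 0.9 with θ tied to k this way. Start at k = 2, θ = 542: P(X<1340) ≈ 0.707.
Too low — raise k to concentrate. Iterating converges to k ≈ 3.34.
Then θ = 542/(3.34−1) ≈ 231.

k ≈ 3.34, θ ≈ 231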